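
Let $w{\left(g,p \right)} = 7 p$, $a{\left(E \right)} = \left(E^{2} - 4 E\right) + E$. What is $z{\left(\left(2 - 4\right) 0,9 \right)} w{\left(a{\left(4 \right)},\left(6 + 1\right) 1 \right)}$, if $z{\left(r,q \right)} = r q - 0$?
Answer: $0$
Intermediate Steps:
$z{\left(r,q \right)} = q r$ ($z{\left(r,q \right)} = q r + 0 = q r$)
$a{\left(E \right)} = E^{2} - 3 E$
$z{\left(\left(2 - 4\right) 0,9 \right)} w{\left(a{\left(4 \right)},\left(6 + 1\right) 1 \right)} = 9 \left(2 - 4\right) 0 \cdot 7 \left(6 + 1\right) 1 = 9 \left(\left(-2\right) 0\right) 7 \cdot 7 \cdot 1 = 9 \cdot 0 \cdot 7 \cdot 7 = 0 \cdot 49 = 0$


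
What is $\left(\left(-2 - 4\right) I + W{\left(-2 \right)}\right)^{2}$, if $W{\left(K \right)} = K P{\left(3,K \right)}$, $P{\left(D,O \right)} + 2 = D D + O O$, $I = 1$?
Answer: $784$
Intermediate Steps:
$P{\left(D,O \right)} = -2 + D^{2} + O^{2}$ ($P{\left(D,O \right)} = -2 + \left(D D + O O\right) = -2 + \left(D^{2} + O^{2}\right) = -2 + D^{2} + O^{2}$)
$W{\left(K \right)} = K \left(7 + K^{2}\right)$ ($W{\left(K \right)} = K \left(-2 + 3^{2} + K^{2}\right) = K \left(-2 + 9 + K^{2}\right) = K \left(7 + K^{2}\right)$)
$\left(\left(-2 - 4\right) I + W{\left(-2 \right)}\right)^{2} = \left(\left(-2 - 4\right) 1 - 2 \left(7 + \left(-2\right)^{2}\right)\right)^{2} = \left(\left(-6\right) 1 - 2 \left(7 + 4\right)\right)^{2} = \left(-6 - 22\right)^{2} = \left(-28\right)^{2} = 784$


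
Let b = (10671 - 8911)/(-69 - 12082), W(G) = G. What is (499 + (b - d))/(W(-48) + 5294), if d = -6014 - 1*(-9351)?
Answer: -17243149/31872073 ≈ -0.54101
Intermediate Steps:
d = 3337 (d = -6014 + 9351 = 3337)
b = -1760/12151 (b = 1760/(-12151) = 1760*(-1/12151) = -1760/12151 ≈ -0.14484)
(499 + (b - d))/(W(-48) + 5294) = (499 + (-1760/12151 - 1*3337))/(-48 + 5294) = (499 + (-1760/12151 - 3337))/5246 = (499 - 40549647/12151)*(1/5246) = -34486298/12151*1/5246 = -17243149/31872073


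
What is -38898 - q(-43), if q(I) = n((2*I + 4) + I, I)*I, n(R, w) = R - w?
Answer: -42424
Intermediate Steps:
q(I) = I*(4 + 2*I) (q(I) = (((2*I + 4) + I) - I)*I = (((4 + 2*I) + I) - I)*I = ((4 + 3*I) - I)*I = (4 + 2*I)*I = I*(4 + 2*I))
-38898 - q(-43) = -38898 - 2*(-43)*(2 - 43) = -38898 - 2*(-43)*(-41) = -38898 - 1*3526 = -38898 - 3526 = -42424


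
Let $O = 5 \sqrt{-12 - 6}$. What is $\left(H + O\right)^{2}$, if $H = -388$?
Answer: $150094 - 11640 i \sqrt{2} \approx 1.5009 \cdot 10^{5} - 16461.0 i$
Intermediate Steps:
$O = 15 i \sqrt{2}$ ($O = 5 \sqrt{-18} = 5 \cdot 3 i \sqrt{2} = 15 i \sqrt{2} \approx 21.213 i$)
$\left(H + O\right)^{2} = \left(-388 + 15 i \sqrt{2}\right)^{2}$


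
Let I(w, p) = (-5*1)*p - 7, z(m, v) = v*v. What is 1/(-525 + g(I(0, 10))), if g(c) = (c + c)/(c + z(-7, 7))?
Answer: -4/2043 ≈ -0.0019579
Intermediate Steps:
z(m, v) = v²
I(w, p) = -7 - 5*p (I(w, p) = -5*p - 7 = -7 - 5*p)
g(c) = 2*c/(49 + c) (g(c) = (c + c)/(c + 7²) = (2*c)/(c + 49) = (2*c)/(49 + c) = 2*c/(49 + c))
1/(-525 + g(I(0, 10))) = 1/(-525 + 2*(-7 - 5*10)/(49 + (-7 - 5*10))) = 1/(-525 + 2*(-7 - 50)/(49 + (-7 - 50))) = 1/(-525 + 2*(-57)/(49 - 57)) = 1/(-525 + 2*(-57)/(-8)) = 1/(-525 + 2*(-57)*(-⅛)) = 1/(-525 + 57/4) = 1/(-2043/4) = -4/2043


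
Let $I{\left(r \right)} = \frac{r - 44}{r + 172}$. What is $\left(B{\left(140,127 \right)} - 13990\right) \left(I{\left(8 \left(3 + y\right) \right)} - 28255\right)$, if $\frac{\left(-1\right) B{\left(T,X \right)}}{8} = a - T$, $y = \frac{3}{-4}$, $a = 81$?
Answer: $\frac{36285529284}{95} \approx 3.8195 \cdot 10^{8}$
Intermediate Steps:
$y = - \frac{3}{4}$ ($y = 3 \left(- \frac{1}{4}\right) = - \frac{3}{4} \approx -0.75$)
$B{\left(T,X \right)} = -648 + 8 T$ ($B{\left(T,X \right)} = - 8 \left(81 - T\right) = -648 + 8 T$)
$I{\left(r \right)} = \frac{-44 + r}{172 + r}$
$\left(B{\left(140,127 \right)} - 13990\right) \left(I{\left(8 \left(3 + y\right) \right)} - 28255\right) = \left(\left(-648 + 8 \cdot 140\right) - 13990\right) \left(\frac{-44 + 8 \left(3 - \frac{3}{4}\right)}{172 + 8 \left(3 - \frac{3}{4}\right)} - 28255\right) = \left(\left(-648 + 1120\right) - 13990\right) \left(\frac{-44 + 8 \cdot \frac{9}{4}}{172 + 8 \cdot \frac{9}{4}} - 28255\right) = \left(472 - 13990\right) \left(\frac{-44 + 18}{172 + 18} - 28255\right) = - 13518 \left(\frac{1}{190} \left(-26\right) - 28255\right) = - 13518 \left(- \frac{13}{95} - 28255\right) = \left(-13518\right) \left(- \frac{2684238}{95}\right) = \frac{36285529284}{95}$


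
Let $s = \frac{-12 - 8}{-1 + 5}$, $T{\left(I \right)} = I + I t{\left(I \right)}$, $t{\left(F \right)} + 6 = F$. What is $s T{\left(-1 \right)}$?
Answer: $-30$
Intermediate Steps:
$t{\left(F \right)} = -6 + F$
$T{\left(I \right)} = I + I \left(-6 + I\right)$
$s = -5$ ($s = - \frac{20}{4} = \left(-20\right) \frac{1}{4} = -5$)
$s T{\left(-1 \right)} = - 5 \left(- (-5 - 1)\right) = - 5 \left(\left(-1\right) \left(-6\right)\right) = \left(-5\right) 6 = -30$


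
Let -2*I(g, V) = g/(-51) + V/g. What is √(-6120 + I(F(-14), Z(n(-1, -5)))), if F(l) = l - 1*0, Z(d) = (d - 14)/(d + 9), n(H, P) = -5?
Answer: I*√12480431901/1428 ≈ 78.232*I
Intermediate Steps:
Z(d) = (-14 + d)/(9 + d)
F(l) = l (F(l) = l + 0 = l)
I(g, V) = g/102 - V/(2*g) (I(g, V) = -(g/(-51) + V/g)/2 = -(g*(-1/51) + V/g)/2 = -(-g/51 + V/g)/2 = g/102 - V/(2*g))
√(-6120 + I(F(-14), Z(n(-1, -5)))) = √(-6120 + ((1/102)*(-14) - ½*(-14 - 5)/(9 - 5)/(-14))) = √(-6120 + (-7/51 - ½*-19/4*(-1/14))) = √(-6120 + (-7/51 - ½*(¼)*(-19)*(-1/14))) = √(-6120 + (-7/51 - ½*(-19/4)*(-1/14))) = √(-6120 + (-7/51 - 19/112)) = √(-6120 - 1753/5712) = √(-34959193/5712) = I*√12480431901/1428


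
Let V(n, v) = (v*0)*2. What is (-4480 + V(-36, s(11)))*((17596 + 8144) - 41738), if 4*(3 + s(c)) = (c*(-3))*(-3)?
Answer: 71671040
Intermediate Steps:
s(c) = -3 + 9*c/4 (s(c) = -3 + ((c*(-3))*(-3))/4 = -3 + (-3*c*(-3))/4 = -3 + (9*c)/4 = -3 + 9*c/4)
V(n, v) = 0 (V(n, v) = 0*2 = 0)
(-4480 + V(-36, s(11)))*((17596 + 8144) - 41738) = (-4480 + 0)*((17596 + 8144) - 41738) = -4480*(25740 - 41738) = -4480*(-15998) = 71671040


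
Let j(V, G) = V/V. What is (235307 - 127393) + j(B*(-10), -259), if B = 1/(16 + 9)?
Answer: 107915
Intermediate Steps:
B = 1/25 ≈ 0.040000
j(V, G) = 1
(235307 - 127393) + j(B*(-10), -259) = (235307 - 127393) + 1 = 107914 + 1 = 107915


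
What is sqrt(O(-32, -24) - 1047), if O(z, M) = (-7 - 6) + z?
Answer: 2*I*sqrt(273) ≈ 33.045*I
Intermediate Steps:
O(z, M) = -13 + z
sqrt(O(-32, -24) - 1047) = sqrt((-13 - 32) - 1047) = sqrt(-45 - 1047) = sqrt(-1092) = 2*I*sqrt(273)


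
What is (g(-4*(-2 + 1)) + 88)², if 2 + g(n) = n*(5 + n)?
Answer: 14884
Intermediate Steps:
g(n) = -2 + n*(5 + n)
(g(-4*(-2 + 1)) + 88)² = ((-2 + (-4*(-2 + 1))² + 5*(-4*(-2 + 1))) + 88)² = ((-2 + (-4*(-1))² + 5*(-4*(-1))) + 88)² = ((-2 + 4² + 5*4) + 88)² = ((-2 + 16 + 20) + 88)² = (34 + 88)² = 122² = 14884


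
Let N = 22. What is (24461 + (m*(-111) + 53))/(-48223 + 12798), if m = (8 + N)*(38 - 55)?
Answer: -81124/35425 ≈ -2.2900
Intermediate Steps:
m = -510 (m = (8 + 22)*(38 - 55) = 30*(-17) = -510)
(24461 + (m*(-111) + 53))/(-48223 + 12798) = (24461 + (-510*(-111) + 53))/(-48223 + 12798) = (24461 + (56610 + 53))/(-35425) = (24461 + 56663)*(-1/35425) = 81124*(-1/35425) = -81124/35425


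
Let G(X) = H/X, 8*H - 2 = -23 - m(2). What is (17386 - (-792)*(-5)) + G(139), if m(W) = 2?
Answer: 14929689/1112 ≈ 13426.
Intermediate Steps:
H = -23/8 (H = 1/4 + (-23 - 1*2)/8 = 1/4 + (-23 - 2)/8 = 1/4 + (1/8)*(-25) = 1/4 - 25/8 = -23/8 ≈ -2.8750)
G(X) = -23/(8*X)
(17386 - (-792)*(-5)) + G(139) = (17386 - (-792)*(-5)) - 23/8/139 = (17386 - 24*165) - 23/8*1/139 = (17386 - 3960) - 23/1112 = 13426 - 23/1112 = 14929689/1112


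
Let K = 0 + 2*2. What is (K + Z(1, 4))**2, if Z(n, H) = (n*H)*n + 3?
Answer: 121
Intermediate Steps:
K = 4 (K = 0 + 4 = 4)
Z(n, H) = 3 + H*n**2 (Z(n, H) = (H*n)*n + 3 = H*n**2 + 3 = 3 + H*n**2)
(K + Z(1, 4))**2 = (4 + (3 + 4*1**2))**2 = (4 + (3 + 4*1))**2 = (4 + (3 + 4))**2 = (4 + 7)**2 = 11**2 = 121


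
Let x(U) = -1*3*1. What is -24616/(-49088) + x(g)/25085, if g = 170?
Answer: 77168137/153921560 ≈ 0.50135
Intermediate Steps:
x(U) = -3 (x(U) = -3*1 = -3)
-24616/(-49088) + x(g)/25085 = -24616/(-49088) - 3/25085 = -24616*(-1/49088) - 3*1/25085 = 3077/6136 - 3/25085 = 77168137/153921560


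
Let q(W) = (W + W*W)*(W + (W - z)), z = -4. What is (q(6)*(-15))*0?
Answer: 0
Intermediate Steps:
q(W) = (4 + 2*W)*(W + W²) (q(W) = (W + W*W)*(W + (W - 1*(-4))) = (W + W²)*(W + (W + 4)) = (W + W²)*(W + (4 + W)) = (W + W²)*(4 + 2*W) = (4 + 2*W)*(W + W²))
(q(6)*(-15))*0 = ((2*6*(2 + 6² + 3*6))*(-15))*0 = ((2*6*(2 + 36 + 18))*(-15))*0 = ((2*6*56)*(-15))*0 = (672*(-15))*0 = -10080*0 = 0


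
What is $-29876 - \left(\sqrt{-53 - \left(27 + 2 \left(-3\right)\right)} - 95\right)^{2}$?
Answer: $-38827 + 190 i \sqrt{74} \approx -38827.0 + 1634.4 i$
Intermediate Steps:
$-29876 - \left(\sqrt{-53 - \left(27 + 2 \left(-3\right)\right)} - 95\right)^{2} = -29876 - \left(\sqrt{-53 - 21} - 95\right)^{2} = -29876 - \left(\sqrt{-74} - 95\right)^{2} = -29876 - \left(i \sqrt{74} - 95\right)^{2} = -29876 - \left(-95 + i \sqrt{74}\right)^{2}$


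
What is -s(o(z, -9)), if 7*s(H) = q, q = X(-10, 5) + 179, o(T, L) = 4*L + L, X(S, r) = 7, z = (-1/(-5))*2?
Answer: -186/7 ≈ -26.571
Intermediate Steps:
z = ⅖ (z = -⅕*(-1)*2 = (⅕)*2 = ⅖ ≈ 0.40000)
o(T, L) = 5*L
q = 186 (q = 7 + 179 = 186)
s(H) = 186/7 (s(H) = (⅐)*186 = 186/7)
-s(o(z, -9)) = -1*186/7 = -186/7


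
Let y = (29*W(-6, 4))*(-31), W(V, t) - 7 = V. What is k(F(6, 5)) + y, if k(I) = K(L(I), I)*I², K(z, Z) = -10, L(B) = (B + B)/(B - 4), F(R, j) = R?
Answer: -1259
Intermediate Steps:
W(V, t) = 7 + V
L(B) = 2*B/(-4 + B) (L(B) = (2*B)/(-4 + B) = 2*B/(-4 + B))
k(I) = -10*I²
y = -899 (y = (29*(7 - 6))*(-31) = (29*1)*(-31) = 29*(-31) = -899)
k(F(6, 5)) + y = -10*6² - 899 = -10*36 - 899 = -360 - 899 = -1259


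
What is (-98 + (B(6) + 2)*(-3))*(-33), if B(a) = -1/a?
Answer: 6831/2 ≈ 3415.5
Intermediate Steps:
(-98 + (B(6) + 2)*(-3))*(-33) = (-98 + (-1/6 + 2)*(-3))*(-33) = (-98 + (11/6)*(-3))*(-33) = (-98 - 11/2)*(-33) = -207/2*(-33) = 6831/2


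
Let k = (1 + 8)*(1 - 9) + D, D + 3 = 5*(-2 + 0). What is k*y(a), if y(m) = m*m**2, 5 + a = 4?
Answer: 85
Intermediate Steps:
a = -1 (a = -5 + 4 = -1)
y(m) = m**3
D = -13 (D = -3 + 5*(-2 + 0) = -3 + 5*(-2) = -3 - 10 = -13)
k = -85 (k = (1 + 8)*(1 - 9) - 13 = 9*(-8) - 13 = -72 - 13 = -85)
k*y(a) = -85*(-1)**3 = -85*(-1) = 85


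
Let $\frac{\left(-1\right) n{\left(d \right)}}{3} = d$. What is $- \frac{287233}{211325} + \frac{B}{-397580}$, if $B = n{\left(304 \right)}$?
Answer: $- \frac{5700268387}{4200929675} \approx -1.3569$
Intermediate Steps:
$n{\left(d \right)} = - 3 d$
$B = -912$ ($B = \left(-3\right) 304 = -912$)
$- \frac{287233}{211325} + \frac{B}{-397580} = - \frac{287233}{211325} - \frac{912}{-397580} = \left(-287233\right) \frac{1}{211325} - - \frac{228}{99395} = - \frac{287233}{211325} + \frac{228}{99395} = - \frac{5700268387}{4200929675}$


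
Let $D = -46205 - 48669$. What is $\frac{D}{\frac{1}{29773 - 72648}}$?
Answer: $4067722750$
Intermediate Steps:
$D = -94874$
$\frac{D}{\frac{1}{29773 - 72648}} = - \frac{94874}{\frac{1}{29773 - 72648}} = - \frac{94874}{\frac{1}{-42875}} = - \frac{94874}{- \frac{1}{42875}} = \left(-94874\right) \left(-42875\right) = 4067722750$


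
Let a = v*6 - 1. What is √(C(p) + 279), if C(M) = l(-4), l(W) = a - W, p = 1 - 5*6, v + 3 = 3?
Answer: √282 ≈ 16.793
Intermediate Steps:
v = 0 (v = -3 + 3 = 0)
p = -29 (p = 1 - 30 = -29)
a = -1 (a = 0*6 - 1 = 0 - 1 = -1)
l(W) = -1 - W
C(M) = 3 (C(M) = -1 - 1*(-4) = -1 + 4 = 3)
√(C(p) + 279) = √(3 + 279) = √282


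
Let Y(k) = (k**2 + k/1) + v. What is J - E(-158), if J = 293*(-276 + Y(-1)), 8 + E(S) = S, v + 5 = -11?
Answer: -85390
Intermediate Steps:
v = -16 (v = -5 - 11 = -16)
E(S) = -8 + S
Y(k) = -16 + k + k**2 (Y(k) = (k**2 + k/1) - 16 = (k**2 + 1*k) - 16 = (k**2 + k) - 16 = (k + k**2) - 16 = -16 + k + k**2)
J = -85556 (J = 293*(-276 + (-16 - 1 + (-1)**2)) = 293*(-276 + (-16 - 1 + 1)) = 293*(-276 - 16) = 293*(-292) = -85556)
J - E(-158) = -85556 - (-8 - 158) = -85556 - 1*(-166) = -85556 + 166 = -85390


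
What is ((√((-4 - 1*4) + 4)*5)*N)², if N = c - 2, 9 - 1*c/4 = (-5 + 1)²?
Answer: -90000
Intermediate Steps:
c = -28 (c = 36 - 4*(-5 + 1)² = 36 - 4*(-4)² = 36 - 4*16 = 36 - 64 = -28)
N = -30 (N = -28 - 2 = -30)
((√((-4 - 1*4) + 4)*5)*N)² = ((√((-4 - 1*4) + 4)*5)*(-30))² = ((√((-4 - 4) + 4)*5)*(-30))² = ((√(-8 + 4)*5)*(-30))² = ((√(-4)*5)*(-30))² = (((2*I)*5)*(-30))² = ((10*I)*(-30))² = (-300*I)² = -90000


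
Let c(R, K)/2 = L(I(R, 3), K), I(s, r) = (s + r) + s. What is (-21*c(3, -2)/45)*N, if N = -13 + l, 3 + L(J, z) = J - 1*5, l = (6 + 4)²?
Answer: -406/5 ≈ -81.200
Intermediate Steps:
I(s, r) = r + 2*s (I(s, r) = (r + s) + s = r + 2*s)
l = 100 (l = 10² = 100)
L(J, z) = -8 + J (L(J, z) = -3 + (J - 1*5) = -3 + (J - 5) = -3 + (-5 + J) = -8 + J)
c(R, K) = -10 + 4*R (c(R, K) = 2*(-8 + (3 + 2*R)) = 2*(-5 + 2*R) = -10 + 4*R)
N = 87 (N = -13 + 100 = 87)
(-21*c(3, -2)/45)*N = -21*(-10 + 4*3)/45*87 = -21*(-10 + 12)/45*87 = -42/45*87 = -21*2/45*87 = -14/15*87 = -406/5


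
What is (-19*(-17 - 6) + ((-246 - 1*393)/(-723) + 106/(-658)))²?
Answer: 1204547875320409/6286745521 ≈ 1.9160e+5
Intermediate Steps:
(-19*(-17 - 6) + ((-246 - 1*393)/(-723) + 106/(-658)))² = (-19*(-23) + ((-246 - 393)*(-1/723) + 106*(-1/658)))² = (437 + (-639*(-1/723) - 53/329))² = (437 + (213/241 - 53/329))² = (437 + 57304/79289)² = (34706597/79289)² = 1204547875320409/6286745521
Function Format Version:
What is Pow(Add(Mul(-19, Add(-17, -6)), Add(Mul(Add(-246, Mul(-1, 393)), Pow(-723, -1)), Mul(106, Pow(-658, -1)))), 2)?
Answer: Rational(1204547875320409, 6286745521) ≈ 1.9160e+5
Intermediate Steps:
Pow(Add(Mul(-19, Add(-17, -6)), Add(Mul(Add(-246, Mul(-1, 393)), Pow(-723, -1)), Mul(106, Pow(-658, -1)))), 2) = Pow(Add(Mul(-19, -23), Add(Mul(Add(-246, -393), Rational(-1, 723)), Mul(106, Rational(-1, 658)))), 2) = Pow(Add(437, Add(Mul(-639, Rational(-1, 723)), Rational(-53, 329))), 2) = Pow(Add(437, Add(Rational(213, 241), Rational(-53, 329))), 2) = Pow(Add(437, Rational(57304, 79289)), 2) = Pow(Rational(34706597, 79289), 2) = Rational(1204547875320409, 6286745521)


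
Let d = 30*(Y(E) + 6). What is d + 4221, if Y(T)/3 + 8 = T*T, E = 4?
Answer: 5121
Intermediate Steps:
Y(T) = -24 + 3*T² (Y(T) = -24 + 3*(T*T) = -24 + 3*T²)
d = 900 (d = 30*((-24 + 3*4²) + 6) = 30*((-24 + 3*16) + 6) = 30*((-24 + 48) + 6) = 30*(24 + 6) = 30*30 = 900)
d + 4221 = 900 + 4221 = 5121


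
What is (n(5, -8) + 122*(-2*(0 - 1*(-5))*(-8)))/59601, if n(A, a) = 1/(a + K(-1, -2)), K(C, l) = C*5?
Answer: 42293/258271 ≈ 0.16375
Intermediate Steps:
K(C, l) = 5*C
n(A, a) = 1/(-5 + a) (n(A, a) = 1/(a + 5*(-1)) = 1/(a - 5) = 1/(-5 + a))
(n(5, -8) + 122*(-2*(0 - 1*(-5))*(-8)))/59601 = (1/(-5 - 8) + 122*(-2*(0 - 1*(-5))*(-8)))/59601 = (1/(-13) + 122*(-2*(0 + 5)*(-8)))*(1/59601) = (-1/13 + 122*(-2*5*(-8)))*(1/59601) = (-1/13 + 122*(-10*(-8)))*(1/59601) = (-1/13 + 122*80)*(1/59601) = (-1/13 + 9760)*(1/59601) = (126879/13)*(1/59601) = 42293/258271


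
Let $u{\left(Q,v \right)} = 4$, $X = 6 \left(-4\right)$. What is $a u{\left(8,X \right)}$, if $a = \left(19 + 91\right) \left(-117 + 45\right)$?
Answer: $-31680$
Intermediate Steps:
$X = -24$
$a = -7920$ ($a = 110 \left(-72\right) = -7920$)
$a u{\left(8,X \right)} = \left(-7920\right) 4 = -31680$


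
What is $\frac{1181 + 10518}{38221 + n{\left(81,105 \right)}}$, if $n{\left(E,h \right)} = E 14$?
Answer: $\frac{11699}{39355} \approx 0.29727$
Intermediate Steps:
$n{\left(E,h \right)} = 14 E$
$\frac{1181 + 10518}{38221 + n{\left(81,105 \right)}} = \frac{1181 + 10518}{38221 + 14 \cdot 81} = \frac{11699}{38221 + 1134} = \frac{11699}{39355}$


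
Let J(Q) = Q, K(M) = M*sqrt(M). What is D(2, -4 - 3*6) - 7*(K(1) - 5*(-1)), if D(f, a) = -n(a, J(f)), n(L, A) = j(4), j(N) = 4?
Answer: -46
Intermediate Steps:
K(M) = M**(3/2)
n(L, A) = 4
D(f, a) = -4 (D(f, a) = -1*4 = -4)
D(2, -4 - 3*6) - 7*(K(1) - 5*(-1)) = -4 - 7*(1**(3/2) - 5*(-1)) = -4 - 7*(1 + 5) = -4 - 7*6 = -4 - 42 = -46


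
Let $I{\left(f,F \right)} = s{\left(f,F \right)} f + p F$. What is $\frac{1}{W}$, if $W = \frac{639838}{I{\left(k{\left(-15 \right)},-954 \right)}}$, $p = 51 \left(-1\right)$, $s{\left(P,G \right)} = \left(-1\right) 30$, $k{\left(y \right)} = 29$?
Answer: $\frac{23892}{319919} \approx 0.074681$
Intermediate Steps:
$s{\left(P,G \right)} = -30$
$p = -51$
$I{\left(f,F \right)} = - 51 F - 30 f$ ($I{\left(f,F \right)} = - 30 f - 51 F = - 51 F - 30 f$)
$W = \frac{319919}{23892}$ ($W = \frac{639838}{\left(-51\right) \left(-954\right) - 870} = \frac{639838}{48654 - 870} = \frac{639838}{47784} = 639838 \cdot \frac{1}{47784} = \frac{319919}{23892} \approx 13.39$)
$\frac{1}{W} = \frac{1}{\frac{319919}{23892}} = \frac{23892}{319919}$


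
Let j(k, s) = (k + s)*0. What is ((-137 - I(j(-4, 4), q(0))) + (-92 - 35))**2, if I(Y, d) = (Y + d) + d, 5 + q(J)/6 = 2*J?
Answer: 41616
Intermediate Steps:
j(k, s) = 0
q(J) = -30 + 12*J (q(J) = -30 + 6*(2*J) = -30 + 12*J)
I(Y, d) = Y + 2*d
((-137 - I(j(-4, 4), q(0))) + (-92 - 35))**2 = ((-137 - (0 + 2*(-30 + 12*0))) + (-92 - 35))**2 = ((-137 - (0 + 2*(-30 + 0))) - 127)**2 = ((-137 - (0 + 2*(-30))) - 127)**2 = ((-137 - (0 - 60)) - 127)**2 = ((-137 - 1*(-60)) - 127)**2 = ((-137 + 60) - 127)**2 = (-77 - 127)**2 = (-204)**2 = 41616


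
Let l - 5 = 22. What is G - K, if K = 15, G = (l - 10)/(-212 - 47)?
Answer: -3902/259 ≈ -15.066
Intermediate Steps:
l = 27 (l = 5 + 22 = 27)
G = -17/259 (G = (27 - 10)/(-212 - 47) = 17/(-259) = 17*(-1/259) = -17/259 ≈ -0.065637)
G - K = -17/259 - 1*15 = -17/259 - 15 = -3902/259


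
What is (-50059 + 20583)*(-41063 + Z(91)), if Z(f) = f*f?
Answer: 966282232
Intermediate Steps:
Z(f) = f²
(-50059 + 20583)*(-41063 + Z(91)) = (-50059 + 20583)*(-41063 + 91²) = -29476*(-41063 + 8281) = -29476*(-32782) = 966282232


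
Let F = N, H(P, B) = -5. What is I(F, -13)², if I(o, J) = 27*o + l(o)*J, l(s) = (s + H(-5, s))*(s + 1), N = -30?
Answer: 196140025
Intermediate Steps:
F = -30
l(s) = (1 + s)*(-5 + s) (l(s) = (s - 5)*(s + 1) = (-5 + s)*(1 + s) = (1 + s)*(-5 + s))
I(o, J) = 27*o + J*(-5 + o² - 4*o) (I(o, J) = 27*o + (-5 + o² - 4*o)*J = 27*o + J*(-5 + o² - 4*o))
I(F, -13)² = (27*(-30) - 13*(-5 + (-30)² - 4*(-30)))² = (-810 - 13*(-5 + 900 + 120))² = (-810 - 13*1015)² = (-810 - 13195)² = (-14005)² = 196140025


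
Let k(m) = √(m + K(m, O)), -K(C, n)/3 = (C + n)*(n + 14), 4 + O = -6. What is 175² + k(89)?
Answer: 30625 + I*√859 ≈ 30625.0 + 29.309*I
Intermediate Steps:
O = -10 (O = -4 - 6 = -10)
K(C, n) = -3*(14 + n)*(C + n) (K(C, n) = -3*(C + n)*(n + 14) = -3*(C + n)*(14 + n) = -3*(14 + n)*(C + n))
k(m) = √(120 - 11*m) (k(m) = √(m + (-42*m - 42*(-10) - 3*(-10)² - 3*m*(-10))) = √(m + (-42*m + 420 - 3*100 + 30*m)) = √(m + (-42*m + 420 - 300 + 30*m)) = √(m + (120 - 12*m)) = √(120 - 11*m))
175² + k(89) = 175² + √(120 - 11*89) = 30625 + √(120 - 979) = 30625 + √(-859) = 30625 + I*√859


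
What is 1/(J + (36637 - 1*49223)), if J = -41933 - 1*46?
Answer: -1/54565 ≈ -1.8327e-5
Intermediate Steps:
J = -41979 (J = -41933 - 46 = -41979)
1/(J + (36637 - 1*49223)) = 1/(-41979 + (36637 - 1*49223)) = 1/(-41979 + (36637 - 49223)) = 1/(-41979 - 12586) = 1/(-54565) = -1/54565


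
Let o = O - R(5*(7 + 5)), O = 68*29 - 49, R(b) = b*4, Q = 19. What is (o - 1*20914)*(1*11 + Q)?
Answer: -576930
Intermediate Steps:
R(b) = 4*b
O = 1923 (O = 1972 - 49 = 1923)
o = 1683 (o = 1923 - 4*5*(7 + 5) = 1923 - 4*5*12 = 1923 - 4*60 = 1923 - 1*240 = 1923 - 240 = 1683)
(o - 1*20914)*(1*11 + Q) = (1683 - 1*20914)*(1*11 + 19) = (1683 - 20914)*(11 + 19) = -19231*30 = -576930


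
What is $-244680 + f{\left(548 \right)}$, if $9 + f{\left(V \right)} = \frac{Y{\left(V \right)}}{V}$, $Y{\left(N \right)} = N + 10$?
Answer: $- \frac{67044507}{274} \approx -2.4469 \cdot 10^{5}$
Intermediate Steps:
$Y{\left(N \right)} = 10 + N$
$f{\left(V \right)} = -9 + \frac{10 + V}{V}$
$-244680 + f{\left(548 \right)} = -244680 - \left(8 - \frac{10}{548}\right) = -244680 + \left(-8 + 10 \cdot \frac{1}{548}\right) = -244680 + \left(-8 + \frac{5}{274}\right) = -244680 - \frac{2187}{274} = - \frac{67044507}{274}$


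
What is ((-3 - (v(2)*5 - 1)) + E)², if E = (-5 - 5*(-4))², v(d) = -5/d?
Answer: 221841/4 ≈ 55460.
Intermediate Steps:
E = 225 (E = (-5 + 20)² = 15² = 225)
((-3 - (v(2)*5 - 1)) + E)² = ((-3 - (-5/2*5 - 1)) + 225)² = ((-3 - (-25/2 - 1)) + 225)² = ((-3 - 1*(-27/2)) + 225)² = ((-3 + 27/2) + 225)² = (21/2 + 225)² = (471/2)² = 221841/4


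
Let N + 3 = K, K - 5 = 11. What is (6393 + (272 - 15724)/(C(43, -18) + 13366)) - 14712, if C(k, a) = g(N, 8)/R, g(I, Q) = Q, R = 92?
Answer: -639445594/76855 ≈ -8320.2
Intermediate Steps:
K = 16 (K = 5 + 11 = 16)
N = 13 (N = -3 + 16 = 13)
C(k, a) = 2/23 (C(k, a) = 8/92 = 8*(1/92) = 2/23)
(6393 + (272 - 15724)/(C(43, -18) + 13366)) - 14712 = (6393 + (272 - 15724)/(2/23 + 13366)) - 14712 = (6393 - 15452/307420/23) - 14712 = (6393 - 15452*23/307420) - 14712 = (6393 - 88849/76855) - 14712 = 491245166/76855 - 14712 = -639445594/76855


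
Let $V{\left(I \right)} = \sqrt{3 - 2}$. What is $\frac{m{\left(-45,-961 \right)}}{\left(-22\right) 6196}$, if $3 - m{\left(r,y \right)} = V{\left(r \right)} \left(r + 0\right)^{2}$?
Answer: $\frac{1011}{68156} \approx 0.014834$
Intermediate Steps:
$V{\left(I \right)} = 1$ ($V{\left(I \right)} = \sqrt{1} = 1$)
$m{\left(r,y \right)} = 3 - r^{2}$ ($m{\left(r,y \right)} = 3 - 1 \left(r + 0\right)^{2} = 3 - 1 r^{2} = 3 - r^{2}$)
$\frac{m{\left(-45,-961 \right)}}{\left(-22\right) 6196} = \frac{3 - \left(-45\right)^{2}}{\left(-22\right) 6196} = \frac{3 - 2025}{-136312} = \left(3 - 2025\right) \left(- \frac{1}{136312}\right) = \left(-2022\right) \left(- \frac{1}{136312}\right) = \frac{1011}{68156}$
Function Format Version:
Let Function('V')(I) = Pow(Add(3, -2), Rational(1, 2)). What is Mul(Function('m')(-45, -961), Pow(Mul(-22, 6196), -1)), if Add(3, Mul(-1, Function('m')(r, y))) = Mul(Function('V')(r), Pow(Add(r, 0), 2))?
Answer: Rational(1011, 68156) ≈ 0.014834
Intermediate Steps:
Function('V')(I) = 1 (Function('V')(I) = Pow(1, Rational(1, 2)) = 1)
Function('m')(r, y) = Add(3, Mul(-1, Pow(r, 2))) (Function('m')(r, y) = Add(3, Mul(-1, Mul(1, Pow(Add(r, 0), 2)))) = Add(3, Mul(-1, Mul(1, Pow(r, 2)))) = Add(3, Mul(-1, Pow(r, 2))))
Mul(Function('m')(-45, -961), Pow(Mul(-22, 6196), -1)) = Mul(Add(3, Mul(-1, Pow(-45, 2))), Pow(Mul(-22, 6196), -1)) = Mul(Add(3, Mul(-1, 2025)), Pow(-136312, -1)) = Mul(Add(3, -2025), Rational(-1, 136312)) = Mul(-2022, Rational(-1, 136312)) = Rational(1011, 68156)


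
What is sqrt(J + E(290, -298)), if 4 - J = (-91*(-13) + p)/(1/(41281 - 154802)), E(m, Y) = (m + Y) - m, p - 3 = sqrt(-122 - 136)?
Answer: sqrt(134635612 + 113521*I*sqrt(258)) ≈ 11604.0 + 78.57*I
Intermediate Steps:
p = 3 + I*sqrt(258) (p = 3 + sqrt(-122 - 136) = 3 + sqrt(-258) = 3 + I*sqrt(258) ≈ 3.0 + 16.062*I)
E(m, Y) = Y (E(m, Y) = (Y + m) - m = Y)
J = 134635910 + 113521*I*sqrt(258) (J = 4 - (-91*(-13) + (3 + I*sqrt(258)))/(1/(41281 - 154802)) = 4 - (1183 + (3 + I*sqrt(258)))/(1/(-113521)) = 4 - (1186 + I*sqrt(258))/(-1/113521) = 4 - (1186 + I*sqrt(258))*(-113521) = 4 - (-134635906 - 113521*I*sqrt(258)) = 4 + (134635906 + 113521*I*sqrt(258)) = 134635910 + 113521*I*sqrt(258) ≈ 1.3464e+8 + 1.8234e+6*I)
sqrt(J + E(290, -298)) = sqrt((134635910 + 113521*I*sqrt(258)) - 298) = sqrt(134635612 + 113521*I*sqrt(258))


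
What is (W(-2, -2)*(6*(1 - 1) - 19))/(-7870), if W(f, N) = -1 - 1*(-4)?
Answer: 57/7870 ≈ 0.0072427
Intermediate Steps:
W(f, N) = 3 (W(f, N) = -1 + 4 = 3)
(W(-2, -2)*(6*(1 - 1) - 19))/(-7870) = (3*(6*(1 - 1) - 19))/(-7870) = (3*(6*0 - 19))*(-1/7870) = (3*(0 - 19))*(-1/7870) = (3*(-19))*(-1/7870) = -57*(-1/7870) = 57/7870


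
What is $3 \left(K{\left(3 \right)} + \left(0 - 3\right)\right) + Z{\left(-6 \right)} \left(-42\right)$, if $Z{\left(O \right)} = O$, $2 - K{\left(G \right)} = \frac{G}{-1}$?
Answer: $258$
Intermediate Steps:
$K{\left(G \right)} = 2 + G$ ($K{\left(G \right)} = 2 - \frac{G}{-1} = 2 - G \left(-1\right) = 2 - - G = 2 + G$)
$3 \left(K{\left(3 \right)} + \left(0 - 3\right)\right) + Z{\left(-6 \right)} \left(-42\right) = 3 \left(\left(2 + 3\right) + \left(0 - 3\right)\right) - -252 = 3 \left(5 - 3\right) + 252 = 3 \cdot 2 + 252 = 6 + 252 = 258$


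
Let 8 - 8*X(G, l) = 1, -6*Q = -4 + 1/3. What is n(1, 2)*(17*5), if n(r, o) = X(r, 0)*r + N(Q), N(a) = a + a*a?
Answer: 102425/648 ≈ 158.06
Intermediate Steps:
Q = 11/18 (Q = -(-4 + 1/3)/6 = -(-4 + 1*(⅓))/6 = -(-4 + ⅓)/6 = -⅙*(-11/3) = 11/18 ≈ 0.61111)
X(G, l) = 7/8 (X(G, l) = 1 - ⅛*1 = 1 - ⅛ = 7/8)
N(a) = a + a²
n(r, o) = 319/324 + 7*r/8 (n(r, o) = 7*r/8 + 11*(1 + 11/18)/18 = 7*r/8 + (11/18)*(29/18) = 7*r/8 + 319/324 = 319/324 + 7*r/8)
n(1, 2)*(17*5) = (319/324 + (7/8)*1)*(17*5) = (319/324 + 7/8)*85 = (1205/648)*85 = 102425/648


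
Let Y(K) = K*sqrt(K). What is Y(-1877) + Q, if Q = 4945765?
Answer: 4945765 - 1877*I*sqrt(1877) ≈ 4.9458e+6 - 81320.0*I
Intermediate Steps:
Y(K) = K**(3/2)
Y(-1877) + Q = (-1877)**(3/2) + 4945765 = -1877*I*sqrt(1877) + 4945765 = 4945765 - 1877*I*sqrt(1877)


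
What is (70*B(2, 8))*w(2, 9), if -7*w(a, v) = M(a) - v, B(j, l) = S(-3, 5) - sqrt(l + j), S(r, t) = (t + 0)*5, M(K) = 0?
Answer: 2250 - 90*sqrt(10) ≈ 1965.4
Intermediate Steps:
S(r, t) = 5*t (S(r, t) = t*5 = 5*t)
B(j, l) = 25 - sqrt(j + l) (B(j, l) = 5*5 - sqrt(l + j) = 25 - sqrt(j + l))
w(a, v) = v/7 (w(a, v) = -(0 - v)/7 = -(-1)*v/7 = v/7)
(70*B(2, 8))*w(2, 9) = (70*(25 - sqrt(2 + 8)))*((1/7)*9) = (70*(25 - sqrt(10)))*(9/7) = (1750 - 70*sqrt(10))*(9/7) = 2250 - 90*sqrt(10)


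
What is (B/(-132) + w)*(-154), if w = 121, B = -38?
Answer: -56035/3 ≈ -18678.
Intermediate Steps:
(B/(-132) + w)*(-154) = (-38/(-132) + 121)*(-154) = (-38*(-1/132) + 121)*(-154) = (19/66 + 121)*(-154) = (8005/66)*(-154) = -56035/3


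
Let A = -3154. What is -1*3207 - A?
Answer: -53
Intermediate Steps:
-1*3207 - A = -1*3207 - 1*(-3154) = -3207 + 3154 = -53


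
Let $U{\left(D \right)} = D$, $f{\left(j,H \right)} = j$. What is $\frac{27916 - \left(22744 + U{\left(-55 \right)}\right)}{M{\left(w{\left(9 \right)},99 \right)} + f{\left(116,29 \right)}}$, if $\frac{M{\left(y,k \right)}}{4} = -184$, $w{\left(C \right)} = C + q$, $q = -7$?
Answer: $- \frac{5227}{620} \approx -8.4306$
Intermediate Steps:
$w{\left(C \right)} = -7 + C$ ($w{\left(C \right)} = C - 7 = -7 + C$)
$M{\left(y,k \right)} = -736$ ($M{\left(y,k \right)} = 4 \left(-184\right) = -736$)
$\frac{27916 - \left(22744 + U{\left(-55 \right)}\right)}{M{\left(w{\left(9 \right)},99 \right)} + f{\left(116,29 \right)}} = \frac{27916 - 22689}{-736 + 116} = \frac{27916 + \left(-22744 + 55\right)}{-620} = \left(27916 - 22689\right) \left(- \frac{1}{620}\right) = 5227 \left(- \frac{1}{620}\right) = - \frac{5227}{620}$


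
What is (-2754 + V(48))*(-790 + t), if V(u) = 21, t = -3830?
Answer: 12626460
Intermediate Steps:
(-2754 + V(48))*(-790 + t) = (-2754 + 21)*(-790 - 3830) = -2733*(-4620) = 12626460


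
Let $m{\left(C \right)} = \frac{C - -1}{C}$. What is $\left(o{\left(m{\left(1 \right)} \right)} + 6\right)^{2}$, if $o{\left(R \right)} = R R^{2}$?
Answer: $196$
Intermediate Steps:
$m{\left(C \right)} = \frac{1 + C}{C}$ ($m{\left(C \right)} = \frac{C + 1}{C} = \frac{1 + C}{C}$)
$o{\left(R \right)} = R^{3}$
$\left(o{\left(m{\left(1 \right)} \right)} + 6\right)^{2} = \left(\left(\frac{1 + 1}{1}\right)^{3} + 6\right)^{2} = \left(\left(1 \cdot 2\right)^{3} + 6\right)^{2} = \left(2^{3} + 6\right)^{2} = \left(8 + 6\right)^{2} = 14^{2} = 196$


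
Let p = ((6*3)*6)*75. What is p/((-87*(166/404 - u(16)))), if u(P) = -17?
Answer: -545400/101993 ≈ -5.3474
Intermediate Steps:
p = 8100 (p = (18*6)*75 = 108*75 = 8100)
p/((-87*(166/404 - u(16)))) = 8100/((-87*(166/404 - 1*(-17)))) = 8100/((-87*(166*(1/404) + 17))) = 8100/((-87*(83/202 + 17))) = 8100/((-87*3517/202)) = 8100/(-305979/202) = 8100*(-202/305979) = -545400/101993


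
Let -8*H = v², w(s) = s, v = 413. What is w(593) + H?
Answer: -165825/8 ≈ -20728.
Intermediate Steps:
H = -170569/8 (H = -⅛*413² = -⅛*170569 = -170569/8 ≈ -21321.)
w(593) + H = 593 - 170569/8 = -165825/8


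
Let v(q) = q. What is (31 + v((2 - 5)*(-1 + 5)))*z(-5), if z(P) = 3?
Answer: 57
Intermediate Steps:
(31 + v((2 - 5)*(-1 + 5)))*z(-5) = (31 + (2 - 5)*(-1 + 5))*3 = (31 - 3*4)*3 = (31 - 12)*3 = 19*3 = 57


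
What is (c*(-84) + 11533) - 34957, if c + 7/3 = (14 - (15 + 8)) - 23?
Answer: -20540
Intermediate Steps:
c = -103/3 (c = -7/3 + ((14 - (15 + 8)) - 23) = -7/3 + ((14 - 1*23) - 23) = -7/3 + ((14 - 23) - 23) = -7/3 + (-9 - 23) = -7/3 - 32 = -103/3 ≈ -34.333)
(c*(-84) + 11533) - 34957 = (-103/3*(-84) + 11533) - 34957 = (2884 + 11533) - 34957 = 14417 - 34957 = -20540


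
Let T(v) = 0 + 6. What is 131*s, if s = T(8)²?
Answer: 4716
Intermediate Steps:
T(v) = 6
s = 36 (s = 6² = 36)
131*s = 131*36 = 4716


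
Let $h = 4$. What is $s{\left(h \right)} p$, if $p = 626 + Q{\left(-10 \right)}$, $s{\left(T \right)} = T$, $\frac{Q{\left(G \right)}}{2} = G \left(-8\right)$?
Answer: $3144$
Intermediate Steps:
$Q{\left(G \right)} = - 16 G$ ($Q{\left(G \right)} = 2 G \left(-8\right) = 2 \left(- 8 G\right) = - 16 G$)
$p = 786$ ($p = 626 - -160 = 626 + 160 = 786$)
$s{\left(h \right)} p = 4 \cdot 786 = 3144$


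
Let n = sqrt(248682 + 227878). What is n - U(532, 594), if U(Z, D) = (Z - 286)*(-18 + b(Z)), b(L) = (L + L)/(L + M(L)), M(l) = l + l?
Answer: 4264 + 4*sqrt(29785) ≈ 4954.3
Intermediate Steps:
M(l) = 2*l
b(L) = 2/3 (b(L) = (L + L)/(L + 2*L) = (2*L)/((3*L)) = (2*L)*(1/(3*L)) = 2/3)
n = 4*sqrt(29785) (n = sqrt(476560) = 4*sqrt(29785) ≈ 690.33)
U(Z, D) = 14872/3 - 52*Z/3 (U(Z, D) = (Z - 286)*(-18 + 2/3) = (-286 + Z)*(-52/3) = 14872/3 - 52*Z/3)
n - U(532, 594) = 4*sqrt(29785) - (14872/3 - 52/3*532) = 4*sqrt(29785) - (14872/3 - 27664/3) = 4*sqrt(29785) - 1*(-4264) = 4*sqrt(29785) + 4264 = 4264 + 4*sqrt(29785)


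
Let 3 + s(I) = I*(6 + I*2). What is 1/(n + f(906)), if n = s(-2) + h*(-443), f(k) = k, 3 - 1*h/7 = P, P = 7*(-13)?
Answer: -1/290595 ≈ -3.4412e-6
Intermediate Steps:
P = -91
h = 658 (h = 21 - 7*(-91) = 21 + 637 = 658)
s(I) = -3 + I*(6 + 2*I) (s(I) = -3 + I*(6 + I*2) = -3 + I*(6 + 2*I))
n = -291501 (n = (-3 + 2*(-2)**2 + 6*(-2)) + 658*(-443) = (-3 + 2*4 - 12) - 291494 = (-3 + 8 - 12) - 291494 = -7 - 291494 = -291501)
1/(n + f(906)) = 1/(-291501 + 906) = 1/(-290595) = -1/290595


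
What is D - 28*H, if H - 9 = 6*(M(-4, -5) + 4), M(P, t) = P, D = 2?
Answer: -250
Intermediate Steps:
H = 9 (H = 9 + 6*(-4 + 4) = 9 + 6*0 = 9 + 0 = 9)
D - 28*H = 2 - 28*9 = 2 - 252 = -250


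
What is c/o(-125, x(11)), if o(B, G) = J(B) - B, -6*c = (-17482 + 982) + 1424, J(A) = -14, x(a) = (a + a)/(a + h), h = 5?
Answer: 7538/333 ≈ 22.637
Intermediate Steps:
x(a) = 2*a/(5 + a) (x(a) = (a + a)/(a + 5) = (2*a)/(5 + a) = 2*a/(5 + a))
c = 7538/3 (c = -((-17482 + 982) + 1424)/6 = -(-16500 + 1424)/6 = -1/6*(-15076) = 7538/3 ≈ 2512.7)
o(B, G) = -14 - B
c/o(-125, x(11)) = 7538/(3*(-14 - 1*(-125))) = 7538/(3*(-14 + 125)) = (7538/3)/111 = (7538/3)*(1/111) = 7538/333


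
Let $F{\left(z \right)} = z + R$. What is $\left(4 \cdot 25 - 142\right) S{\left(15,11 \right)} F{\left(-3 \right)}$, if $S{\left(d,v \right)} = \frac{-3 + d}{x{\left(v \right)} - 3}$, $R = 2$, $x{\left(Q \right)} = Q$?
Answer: $63$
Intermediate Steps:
$S{\left(d,v \right)} = \frac{-3 + d}{-3 + v}$ ($S{\left(d,v \right)} = \frac{-3 + d}{v - 3} = \frac{-3 + d}{-3 + v}$)
$F{\left(z \right)} = 2 + z$ ($F{\left(z \right)} = z + 2 = 2 + z$)
$\left(4 \cdot 25 - 142\right) S{\left(15,11 \right)} F{\left(-3 \right)} = \left(4 \cdot 25 - 142\right) \frac{-3 + 15}{-3 + 11} \left(2 - 3\right) = \left(100 - 142\right) \frac{1}{8} \cdot 12 \left(-1\right) = - 42 \cdot \frac{1}{8} \cdot 12 \left(-1\right) = \left(-42\right) \frac{3}{2} \left(-1\right) = \left(-63\right) \left(-1\right) = 63$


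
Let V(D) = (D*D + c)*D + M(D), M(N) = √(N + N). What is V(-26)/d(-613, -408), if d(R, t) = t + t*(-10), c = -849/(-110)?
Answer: -977717/201960 + I*√13/1836 ≈ -4.8411 + 0.0019638*I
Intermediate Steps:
M(N) = √2*√N (M(N) = √(2*N) = √2*√N)
c = 849/110 (c = -849*(-1/110) = 849/110 ≈ 7.7182)
V(D) = D*(849/110 + D²) + √2*√D (V(D) = (D*D + 849/110)*D + √2*√D = (D² + 849/110)*D + √2*√D = (849/110 + D²)*D + √2*√D = D*(849/110 + D²) + √2*√D)
d(R, t) = -9*t (d(R, t) = t - 10*t = -9*t)
V(-26)/d(-613, -408) = ((-26)³ + (849/110)*(-26) + √2*√(-26))/((-9*(-408))) = (-17576 - 11037/55 + √2*(I*√26))/3672 = (-17576 - 11037/55 + 2*I*√13)*(1/3672) = (-977717/55 + 2*I*√13)*(1/3672) = -977717/201960 + I*√13/1836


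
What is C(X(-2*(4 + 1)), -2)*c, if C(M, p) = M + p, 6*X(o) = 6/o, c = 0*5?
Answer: 0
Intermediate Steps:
c = 0
X(o) = 1/o (X(o) = (6/o)/6 = 1/o)
C(X(-2*(4 + 1)), -2)*c = (1/(-2*(4 + 1)) - 2)*0 = (1/(-2*5) - 2)*0 = (1/(-10) - 2)*0 = (-⅒ - 2)*0 = -21/10*0 = 0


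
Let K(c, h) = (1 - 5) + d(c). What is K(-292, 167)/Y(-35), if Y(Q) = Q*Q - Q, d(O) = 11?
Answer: 1/180 ≈ 0.0055556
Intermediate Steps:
Y(Q) = Q² - Q
K(c, h) = 7 (K(c, h) = (1 - 5) + 11 = -4 + 11 = 7)
K(-292, 167)/Y(-35) = 7/((-35*(-1 - 35))) = 7/((-35*(-36))) = 7/1260 = 7*(1/1260) = 1/180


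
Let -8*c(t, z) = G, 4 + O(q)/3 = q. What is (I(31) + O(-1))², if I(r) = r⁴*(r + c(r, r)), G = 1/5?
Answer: 1309289569196802561/1600 ≈ 8.1831e+14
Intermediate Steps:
G = ⅕ ≈ 0.20000
O(q) = -12 + 3*q
c(t, z) = -1/40 (c(t, z) = -⅛*⅕ = -1/40)
I(r) = r⁴*(-1/40 + r) (I(r) = r⁴*(r - 1/40) = r⁴*(-1/40 + r))
(I(31) + O(-1))² = (31⁴*(-1/40 + 31) + (-12 + 3*(-1)))² = (923521*(1239/40) + (-12 - 3))² = (1144242519/40 - 15)² = (1144241919/40)² = 1309289569196802561/1600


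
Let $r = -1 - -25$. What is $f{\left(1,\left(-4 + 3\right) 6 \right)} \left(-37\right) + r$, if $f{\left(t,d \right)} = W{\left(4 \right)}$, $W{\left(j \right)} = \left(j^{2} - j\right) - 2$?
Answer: $-346$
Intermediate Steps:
$r = 24$ ($r = -1 + 25 = 24$)
$W{\left(j \right)} = -2 + j^{2} - j$
$f{\left(t,d \right)} = 10$ ($f{\left(t,d \right)} = -2 + 4^{2} - 4 = -2 + 16 - 4 = 10$)
$f{\left(1,\left(-4 + 3\right) 6 \right)} \left(-37\right) + r = 10 \left(-37\right) + 24 = -370 + 24 = -346$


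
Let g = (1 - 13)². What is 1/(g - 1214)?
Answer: -1/1070 ≈ -0.00093458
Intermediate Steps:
g = 144 (g = (-12)² = 144)
1/(g - 1214) = 1/(144 - 1214) = 1/(-1070) = -1/1070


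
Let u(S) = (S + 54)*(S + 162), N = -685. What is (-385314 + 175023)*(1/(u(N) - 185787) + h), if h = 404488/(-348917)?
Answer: 12267817013084961/50322903242 ≈ 2.4378e+5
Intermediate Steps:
h = -404488/348917 (h = 404488*(-1/348917) = -404488/348917 ≈ -1.1593)
u(S) = (54 + S)*(162 + S)
(-385314 + 175023)*(1/(u(N) - 185787) + h) = (-385314 + 175023)*(1/((8748 + (-685)² + 216*(-685)) - 185787) - 404488/348917) = -210291*(1/((8748 + 469225 - 147960) - 185787) - 404488/348917) = -210291*(1/(330013 - 185787) - 404488/348917) = -210291*(1/144226 - 404488/348917) = -210291*(-58337337371/50322903242) = 12267817013084961/50322903242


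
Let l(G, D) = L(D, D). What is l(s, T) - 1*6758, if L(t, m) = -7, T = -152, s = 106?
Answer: -6765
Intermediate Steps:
l(G, D) = -7
l(s, T) - 1*6758 = -7 - 1*6758 = -7 - 6758 = -6765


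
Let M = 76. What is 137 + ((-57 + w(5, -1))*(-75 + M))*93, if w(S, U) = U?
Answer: -5257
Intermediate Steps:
137 + ((-57 + w(5, -1))*(-75 + M))*93 = 137 + ((-57 - 1)*(-75 + 76))*93 = 137 - 58*1*93 = 137 - 58*93 = 137 - 5394 = -5257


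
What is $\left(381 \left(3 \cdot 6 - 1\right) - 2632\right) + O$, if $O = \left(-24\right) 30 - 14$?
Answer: $3111$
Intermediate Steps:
$O = -734$ ($O = -720 - 14 = -734$)
$\left(381 \left(3 \cdot 6 - 1\right) - 2632\right) + O = \left(381 \left(3 \cdot 6 - 1\right) - 2632\right) - 734 = \left(381 \left(18 - 1\right) - 2632\right) - 734 = \left(381 \cdot 17 - 2632\right) - 734 = \left(6477 - 2632\right) - 734 = 3845 - 734 = 3111$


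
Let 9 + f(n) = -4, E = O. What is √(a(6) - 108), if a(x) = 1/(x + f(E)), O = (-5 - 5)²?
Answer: I*√5299/7 ≈ 10.399*I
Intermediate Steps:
O = 100 (O = (-10)² = 100)
E = 100
f(n) = -13 (f(n) = -9 - 4 = -13)
a(x) = 1/(-13 + x) (a(x) = 1/(x - 13) = 1/(-13 + x))
√(a(6) - 108) = √(1/(-13 + 6) - 108) = √(1/(-7) - 108) = √(-⅐ - 108) = √(-757/7) = I*√5299/7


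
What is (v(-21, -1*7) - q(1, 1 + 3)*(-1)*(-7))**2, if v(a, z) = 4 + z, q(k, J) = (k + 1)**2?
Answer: 961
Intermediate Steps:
q(k, J) = (1 + k)**2
(v(-21, -1*7) - q(1, 1 + 3)*(-1)*(-7))**2 = ((4 - 1*7) - (1 + 1)**2*(-1)*(-7))**2 = ((4 - 7) - 2**2*(-1)*(-7))**2 = (-3 - 4*(-1)*(-7))**2 = (-3 - (-4)*(-7))**2 = (-3 - 1*28)**2 = (-3 - 28)**2 = (-31)**2 = 961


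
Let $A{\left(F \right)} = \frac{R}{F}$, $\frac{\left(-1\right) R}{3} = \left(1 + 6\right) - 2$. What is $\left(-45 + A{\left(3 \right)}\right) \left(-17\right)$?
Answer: $850$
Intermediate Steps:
$R = -15$ ($R = - 3 \left(\left(1 + 6\right) - 2\right) = - 3 \left(7 - 2\right) = \left(-3\right) 5 = -15$)
$A{\left(F \right)} = - \frac{15}{F}$
$\left(-45 + A{\left(3 \right)}\right) \left(-17\right) = \left(-45 - \frac{15}{3}\right) \left(-17\right) = \left(-45 - 5\right) \left(-17\right) = \left(-50\right) \left(-17\right) = 850$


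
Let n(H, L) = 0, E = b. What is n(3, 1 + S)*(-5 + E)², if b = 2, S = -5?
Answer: 0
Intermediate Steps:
E = 2
n(3, 1 + S)*(-5 + E)² = 0*(-5 + 2)² = 0*(-3)² = 0*9 = 0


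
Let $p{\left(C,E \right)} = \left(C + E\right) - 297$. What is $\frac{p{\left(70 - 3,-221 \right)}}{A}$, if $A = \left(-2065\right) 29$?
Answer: $\frac{451}{59885} \approx 0.0075311$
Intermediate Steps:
$p{\left(C,E \right)} = -297 + C + E$
$A = -59885$
$\frac{p{\left(70 - 3,-221 \right)}}{A} = \frac{-297 + \left(70 - 3\right) - 221}{-59885} = \left(-297 + \left(70 - 3\right) - 221\right) \left(- \frac{1}{59885}\right) = \left(-297 + 67 - 221\right) \left(- \frac{1}{59885}\right) = \left(-451\right) \left(- \frac{1}{59885}\right) = \frac{451}{59885}$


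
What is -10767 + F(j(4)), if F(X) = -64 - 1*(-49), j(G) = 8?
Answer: -10782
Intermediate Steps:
F(X) = -15 (F(X) = -64 + 49 = -15)
-10767 + F(j(4)) = -10767 - 15 = -10782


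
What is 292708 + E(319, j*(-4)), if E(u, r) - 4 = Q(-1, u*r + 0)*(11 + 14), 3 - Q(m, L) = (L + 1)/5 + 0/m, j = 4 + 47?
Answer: 618162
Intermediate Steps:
j = 51
Q(m, L) = 14/5 - L/5 (Q(m, L) = 3 - ((L + 1)/5 + 0/m) = 3 - ((1 + L)*(⅕) + 0) = 3 - ((⅕ + L/5) + 0) = 3 - (⅕ + L/5) = 3 + (-⅕ - L/5) = 14/5 - L/5)
E(u, r) = 74 - 5*r*u (E(u, r) = 4 + (14/5 - (u*r + 0)/5)*(11 + 14) = 4 + (14/5 - (r*u + 0)/5)*25 = 4 + (14/5 - r*u/5)*25 = 4 + (70 - 5*r*u) = 74 - 5*r*u)
292708 + E(319, j*(-4)) = 292708 + (74 - 5*51*(-4)*319) = 292708 + (74 - 5*(-204)*319) = 292708 + (74 + 325380) = 292708 + 325454 = 618162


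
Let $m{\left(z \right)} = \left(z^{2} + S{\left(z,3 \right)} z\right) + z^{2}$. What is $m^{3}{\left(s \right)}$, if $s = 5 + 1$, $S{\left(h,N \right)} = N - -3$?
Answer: $1259712$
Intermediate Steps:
$S{\left(h,N \right)} = 3 + N$ ($S{\left(h,N \right)} = N + 3 = 3 + N$)
$s = 6$
$m{\left(z \right)} = 2 z^{2} + 6 z$ ($m{\left(z \right)} = \left(z^{2} + \left(3 + 3\right) z\right) + z^{2} = \left(z^{2} + 6 z\right) + z^{2} = 2 z^{2} + 6 z$)
$m^{3}{\left(s \right)} = \left(2 \cdot 6 \left(3 + 6\right)\right)^{3} = \left(2 \cdot 6 \cdot 9\right)^{3} = 108^{3} = 1259712$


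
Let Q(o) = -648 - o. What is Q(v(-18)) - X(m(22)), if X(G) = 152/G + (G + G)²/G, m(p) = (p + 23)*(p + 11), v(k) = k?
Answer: -9756602/1485 ≈ -6570.1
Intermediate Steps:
m(p) = (11 + p)*(23 + p) (m(p) = (23 + p)*(11 + p) = (11 + p)*(23 + p))
X(G) = 4*G + 152/G (X(G) = 152/G + (2*G)²/G = 152/G + (4*G²)/G = 152/G + 4*G = 4*G + 152/G)
Q(v(-18)) - X(m(22)) = (-648 - 1*(-18)) - (4*(253 + 22² + 34*22) + 152/(253 + 22² + 34*22)) = (-648 + 18) - (4*(253 + 484 + 748) + 152/(253 + 484 + 748)) = -630 - (4*1485 + 152/1485) = -630 - (5940 + 152*(1/1485)) = -630 - (5940 + 152/1485) = -630 - 1*8821052/1485 = -630 - 8821052/1485 = -9756602/1485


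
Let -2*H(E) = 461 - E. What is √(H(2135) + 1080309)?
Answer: √1081146 ≈ 1039.8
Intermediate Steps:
H(E) = -461/2 + E/2 (H(E) = -(461 - E)/2 = -461/2 + E/2)
√(H(2135) + 1080309) = √((-461/2 + (½)*2135) + 1080309) = √((-461/2 + 2135/2) + 1080309) = √(837 + 1080309) = √1081146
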